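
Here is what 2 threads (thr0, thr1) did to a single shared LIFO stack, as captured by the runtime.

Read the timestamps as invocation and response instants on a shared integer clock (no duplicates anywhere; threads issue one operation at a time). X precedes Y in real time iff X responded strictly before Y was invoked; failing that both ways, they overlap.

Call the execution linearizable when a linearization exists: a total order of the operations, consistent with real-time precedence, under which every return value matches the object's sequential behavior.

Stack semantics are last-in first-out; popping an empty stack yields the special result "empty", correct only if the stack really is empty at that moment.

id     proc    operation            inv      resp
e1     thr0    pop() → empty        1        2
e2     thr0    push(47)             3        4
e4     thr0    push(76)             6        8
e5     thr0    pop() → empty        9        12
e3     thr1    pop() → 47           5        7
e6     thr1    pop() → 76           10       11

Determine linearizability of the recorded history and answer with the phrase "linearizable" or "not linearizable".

linearizable

witness order: e1, e2, e3, e4, e6, e5
step 1: e1 pop() → empty — stack <>
step 2: e2 push(47) — stack <47>
step 3: e3 pop() → 47 — stack <>
step 4: e4 push(76) — stack <76>
step 5: e6 pop() → 76 — stack <>
step 6: e5 pop() → empty — stack <>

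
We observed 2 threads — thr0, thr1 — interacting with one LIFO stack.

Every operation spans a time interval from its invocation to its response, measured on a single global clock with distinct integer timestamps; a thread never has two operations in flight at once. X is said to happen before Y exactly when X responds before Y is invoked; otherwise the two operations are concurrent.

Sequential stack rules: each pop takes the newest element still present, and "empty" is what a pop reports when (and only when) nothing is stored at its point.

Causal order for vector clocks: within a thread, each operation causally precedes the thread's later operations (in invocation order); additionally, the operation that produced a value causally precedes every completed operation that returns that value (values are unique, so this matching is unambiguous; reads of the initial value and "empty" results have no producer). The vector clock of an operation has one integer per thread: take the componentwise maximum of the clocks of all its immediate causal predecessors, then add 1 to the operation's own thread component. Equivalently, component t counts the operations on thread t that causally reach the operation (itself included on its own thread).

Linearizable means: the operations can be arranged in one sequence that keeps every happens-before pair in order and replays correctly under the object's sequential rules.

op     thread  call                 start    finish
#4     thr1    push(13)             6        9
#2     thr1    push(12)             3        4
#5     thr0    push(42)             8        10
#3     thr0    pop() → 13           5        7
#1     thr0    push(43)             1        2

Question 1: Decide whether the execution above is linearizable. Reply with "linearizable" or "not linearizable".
witness order: #1, #2, #4, #3, #5
step 1: #1 push(43) — stack <43>
step 2: #2 push(12) — stack <43,12>
step 3: #4 push(13) — stack <43,12,13>
step 4: #3 pop() → 13 — stack <43,12>
step 5: #5 push(42) — stack <43,12,42>

linearizable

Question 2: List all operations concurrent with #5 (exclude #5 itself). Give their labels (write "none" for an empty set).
#5 spans [8,10]; an op avoiding the whole window 8..10 is ordered, any other is concurrent
#1 [1,2]: before
#2 [3,4]: before
#3 [5,7]: before
#4 [6,9]: concurrent

#4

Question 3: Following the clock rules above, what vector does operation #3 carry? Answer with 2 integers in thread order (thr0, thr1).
invoked at 3, #2 has no predecessors; its own thr1 bump gives (0, 1)
invoked at 1, #1 has no predecessors; its own thr0 bump gives (1, 0)
merge at #4 (invoked 6): VC(#2)=(0, 1), own-thread bump on thr1 → (0, 2)
merge at #3 (invoked 5): VC(#1)=(1, 0), VC(#4)=(0, 2), own-thread bump on thr0 → (2, 2)
merge at #5 (invoked 8): VC(#3)=(2, 2), own-thread bump on thr0 → (3, 2)
target: VC(#3) = (2, 2)

(2, 2)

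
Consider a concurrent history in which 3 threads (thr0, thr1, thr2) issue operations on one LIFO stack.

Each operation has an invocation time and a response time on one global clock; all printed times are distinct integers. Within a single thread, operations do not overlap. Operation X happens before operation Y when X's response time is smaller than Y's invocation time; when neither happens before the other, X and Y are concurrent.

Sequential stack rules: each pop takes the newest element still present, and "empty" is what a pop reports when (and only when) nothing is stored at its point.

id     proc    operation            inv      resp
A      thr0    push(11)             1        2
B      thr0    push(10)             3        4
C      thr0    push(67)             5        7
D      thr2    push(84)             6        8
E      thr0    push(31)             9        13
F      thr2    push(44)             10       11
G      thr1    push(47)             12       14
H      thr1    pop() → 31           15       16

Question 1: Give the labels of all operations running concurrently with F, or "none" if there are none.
E

F spans [10,11]; an op avoiding the whole window 10..11 is ordered, any other is concurrent
A [1,2]: before
B [3,4]: before
C [5,7]: before
D [6,8]: before
E [9,13]: concurrent
G [12,14]: after
H [15,16]: after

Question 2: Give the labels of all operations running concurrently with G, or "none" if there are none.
E

overlap test against G [12,14]: concurrent iff the interval meets 12..14
A [1,2]: before
B [3,4]: before
C [5,7]: before
D [6,8]: before
E [9,13]: concurrent
F [10,11]: before
H [15,16]: after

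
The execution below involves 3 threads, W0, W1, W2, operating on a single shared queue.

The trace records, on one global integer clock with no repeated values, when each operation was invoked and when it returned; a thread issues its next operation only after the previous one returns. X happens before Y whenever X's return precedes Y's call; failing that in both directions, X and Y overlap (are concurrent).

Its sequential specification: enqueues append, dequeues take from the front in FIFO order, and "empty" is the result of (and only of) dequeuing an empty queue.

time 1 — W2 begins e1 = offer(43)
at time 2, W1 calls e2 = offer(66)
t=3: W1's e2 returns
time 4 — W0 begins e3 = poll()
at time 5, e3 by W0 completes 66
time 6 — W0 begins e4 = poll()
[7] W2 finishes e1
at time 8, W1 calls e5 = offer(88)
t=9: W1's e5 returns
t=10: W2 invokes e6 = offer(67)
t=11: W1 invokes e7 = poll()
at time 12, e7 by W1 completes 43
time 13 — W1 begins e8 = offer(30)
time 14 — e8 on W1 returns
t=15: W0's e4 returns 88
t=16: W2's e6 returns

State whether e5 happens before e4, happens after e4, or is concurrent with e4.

concurrent

e5 spans [8,9], e4 spans [6,15]
the intervals overlap in both directions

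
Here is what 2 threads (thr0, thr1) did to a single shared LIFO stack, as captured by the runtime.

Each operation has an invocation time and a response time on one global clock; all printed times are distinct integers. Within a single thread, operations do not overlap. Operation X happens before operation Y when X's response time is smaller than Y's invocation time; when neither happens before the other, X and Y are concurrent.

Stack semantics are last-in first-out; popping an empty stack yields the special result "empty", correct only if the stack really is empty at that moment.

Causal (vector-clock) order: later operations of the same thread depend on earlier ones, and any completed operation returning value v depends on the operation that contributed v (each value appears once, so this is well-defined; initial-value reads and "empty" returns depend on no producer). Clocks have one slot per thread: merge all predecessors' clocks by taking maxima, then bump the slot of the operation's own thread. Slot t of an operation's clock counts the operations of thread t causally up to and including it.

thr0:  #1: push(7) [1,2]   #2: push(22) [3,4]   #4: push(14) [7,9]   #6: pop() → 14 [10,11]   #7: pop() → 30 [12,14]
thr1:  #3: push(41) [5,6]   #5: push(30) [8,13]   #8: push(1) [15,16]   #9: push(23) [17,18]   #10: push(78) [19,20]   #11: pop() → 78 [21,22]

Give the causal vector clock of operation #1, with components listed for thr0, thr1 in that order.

no predecessors for #3 (invoked 5): thr1 increments from zero → (0, 1)
no predecessors for #1 (invoked 1): thr0 increments from zero → (1, 0)
from VC(#3)=(0, 1), #5 (invoked 8) maxes components and bumps thr1 → (0, 2)
from VC(#1)=(1, 0), #2 (invoked 3) maxes components and bumps thr0 → (2, 0)
from VC(#5)=(0, 2), #8 (invoked 15) maxes components and bumps thr1 → (0, 3)
from VC(#2)=(2, 0), #4 (invoked 7) maxes components and bumps thr0 → (3, 0)
from VC(#8)=(0, 3), #9 (invoked 17) maxes components and bumps thr1 → (0, 4)
from VC(#4)=(3, 0), #6 (invoked 10) maxes components and bumps thr0 → (4, 0)
from VC(#9)=(0, 4), #10 (invoked 19) maxes components and bumps thr1 → (0, 5)
from VC(#10)=(0, 5), #11 (invoked 21) maxes components and bumps thr1 → (0, 6)
from VC(#5)=(0, 2), VC(#6)=(4, 0), #7 (invoked 12) maxes components and bumps thr0 → (5, 2)
target: VC(#1) = (1, 0)

(1, 0)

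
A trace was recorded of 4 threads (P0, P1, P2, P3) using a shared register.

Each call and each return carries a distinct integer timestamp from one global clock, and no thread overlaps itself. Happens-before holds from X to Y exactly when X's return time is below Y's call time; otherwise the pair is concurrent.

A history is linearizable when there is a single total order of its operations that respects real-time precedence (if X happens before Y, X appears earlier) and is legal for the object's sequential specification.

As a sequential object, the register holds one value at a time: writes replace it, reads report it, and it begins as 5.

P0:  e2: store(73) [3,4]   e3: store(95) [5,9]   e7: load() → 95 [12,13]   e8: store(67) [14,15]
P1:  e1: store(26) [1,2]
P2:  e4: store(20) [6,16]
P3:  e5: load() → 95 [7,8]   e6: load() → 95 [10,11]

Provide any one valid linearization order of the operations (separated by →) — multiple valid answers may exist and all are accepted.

1. e1 store(26), leaving value 26
2. e2 store(73), leaving value 73
3. e3 store(95), leaving value 95
4. e5 load() → 95, leaving value 95
5. e6 load() → 95, leaving value 95
6. e7 load() → 95, leaving value 95
7. e4 store(20), leaving value 20
8. e8 store(67), leaving value 67

e1 → e2 → e3 → e5 → e6 → e7 → e4 → e8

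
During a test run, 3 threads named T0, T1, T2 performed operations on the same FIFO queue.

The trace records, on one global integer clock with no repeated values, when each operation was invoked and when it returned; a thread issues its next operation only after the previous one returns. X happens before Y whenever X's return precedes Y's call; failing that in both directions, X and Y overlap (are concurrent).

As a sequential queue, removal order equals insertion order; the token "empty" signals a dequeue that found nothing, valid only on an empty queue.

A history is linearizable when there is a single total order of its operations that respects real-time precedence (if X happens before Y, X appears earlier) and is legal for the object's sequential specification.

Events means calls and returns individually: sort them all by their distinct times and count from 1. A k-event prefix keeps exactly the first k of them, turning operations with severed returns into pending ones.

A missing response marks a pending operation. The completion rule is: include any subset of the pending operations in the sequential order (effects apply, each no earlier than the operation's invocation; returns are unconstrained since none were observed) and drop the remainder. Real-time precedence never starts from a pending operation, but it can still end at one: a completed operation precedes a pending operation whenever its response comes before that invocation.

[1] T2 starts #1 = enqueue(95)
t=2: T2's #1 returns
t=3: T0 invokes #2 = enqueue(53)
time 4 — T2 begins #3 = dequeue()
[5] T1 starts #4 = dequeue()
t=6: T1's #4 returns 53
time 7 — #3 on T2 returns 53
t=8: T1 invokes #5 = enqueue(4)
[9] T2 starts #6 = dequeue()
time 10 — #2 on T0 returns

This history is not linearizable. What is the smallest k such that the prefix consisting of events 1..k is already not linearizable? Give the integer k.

one valid order for events 1..6 is #1, #2, #3, #4:
step 1: #1 enqueue(95) — queue <95>
step 2: #2 enqueue(53) (pending, included) — queue <95,53>
step 3: #3 dequeue() (pending, included) — queue <53>
step 4: #4 dequeue() → 53 — queue <>
include event 7 — #3 responding at 7 — and every candidate order breaks
include/drop combinations of the 1 pending operation (#2) were all tried; none helps
one such order, #1, #3, #4 (pending dropped), breaks at step 2 where #3 dequeue() → 53 is illegal
one such order, #1, #4, #3 (pending dropped), breaks at step 2 where #4 dequeue() → 53 is illegal

7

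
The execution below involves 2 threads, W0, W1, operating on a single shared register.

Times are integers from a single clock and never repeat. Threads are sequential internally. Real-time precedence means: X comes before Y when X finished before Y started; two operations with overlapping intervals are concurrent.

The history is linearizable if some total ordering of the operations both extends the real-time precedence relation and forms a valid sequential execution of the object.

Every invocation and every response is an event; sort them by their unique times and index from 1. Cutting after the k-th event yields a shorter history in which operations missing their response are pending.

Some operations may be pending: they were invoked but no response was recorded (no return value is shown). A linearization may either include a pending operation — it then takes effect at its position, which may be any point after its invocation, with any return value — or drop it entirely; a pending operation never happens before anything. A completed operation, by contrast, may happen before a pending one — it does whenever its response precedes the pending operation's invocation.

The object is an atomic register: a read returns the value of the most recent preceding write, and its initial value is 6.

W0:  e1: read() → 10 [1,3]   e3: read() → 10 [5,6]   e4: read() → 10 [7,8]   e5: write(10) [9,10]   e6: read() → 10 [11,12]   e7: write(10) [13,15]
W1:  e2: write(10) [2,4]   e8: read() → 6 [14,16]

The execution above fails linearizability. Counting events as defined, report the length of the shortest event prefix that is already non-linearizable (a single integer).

events 1..15 are linearizable, e.g. via e2, e1, e3, e4, e5, e6, e7:
after step 1 (e2 write(10)): value 10
after step 2 (e1 read() → 10): value 10
after step 3 (e3 read() → 10): value 10
after step 4 (e4 read() → 10): value 10
after step 5 (e5 write(10)): value 10
after step 6 (e6 read() → 10): value 10
after step 7 (e7 write(10)): value 10
event 16 — e8's response, time 16 — after it, nothing linearizes
take e1, e2, e3, e4, e5, e6, e7, e8: step 1 already fails, because e1 read() → 10 cannot occur there
take e1, e2, e3, e4, e5, e6, e8, e7: step 1 already fails, because e1 read() → 10 cannot occur there

16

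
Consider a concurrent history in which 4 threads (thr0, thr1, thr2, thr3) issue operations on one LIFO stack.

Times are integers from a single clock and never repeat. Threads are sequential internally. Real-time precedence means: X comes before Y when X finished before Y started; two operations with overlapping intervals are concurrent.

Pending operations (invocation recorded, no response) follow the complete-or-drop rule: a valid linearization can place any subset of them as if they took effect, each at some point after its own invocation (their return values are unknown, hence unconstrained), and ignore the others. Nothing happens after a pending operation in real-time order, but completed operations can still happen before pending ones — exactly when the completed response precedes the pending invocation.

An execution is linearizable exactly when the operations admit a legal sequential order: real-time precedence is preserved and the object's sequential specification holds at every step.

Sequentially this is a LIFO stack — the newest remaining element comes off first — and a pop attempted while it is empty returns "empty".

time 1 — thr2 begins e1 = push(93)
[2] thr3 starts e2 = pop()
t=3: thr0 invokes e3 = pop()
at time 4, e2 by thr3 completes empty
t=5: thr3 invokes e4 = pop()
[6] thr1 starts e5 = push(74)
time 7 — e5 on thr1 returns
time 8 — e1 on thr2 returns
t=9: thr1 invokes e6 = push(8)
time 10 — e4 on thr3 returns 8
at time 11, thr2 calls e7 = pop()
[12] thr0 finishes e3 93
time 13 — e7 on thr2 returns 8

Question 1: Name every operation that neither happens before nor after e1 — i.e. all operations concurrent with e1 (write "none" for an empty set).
e2, e3, e4, e5

e1 runs from 1 to 8; window-overlapping ops are concurrent
e2 [2,4]: concurrent
e3 [3,12]: concurrent
e4 [5,10]: concurrent
e5 [6,7]: concurrent
e6 [9,…): after
e7 [11,13]: after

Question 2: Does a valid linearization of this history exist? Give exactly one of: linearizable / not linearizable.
not linearizable

the violation lands at event 13, e7's response at time 13: events 1..12 linearize, events 1..13 do not
the 6 completed operations admit 48 real-time orders; each fails the LIFO stack replay
no escape via the 1 pending operation (e6): every completion choice fails
take e1, e2, e3, e4, e5, e7 (pending dropped): step 2 already fails, because e2 pop() → empty cannot occur there
take e1, e2, e3, e5, e4, e7 (pending dropped): step 2 already fails, because e2 pop() → empty cannot occur there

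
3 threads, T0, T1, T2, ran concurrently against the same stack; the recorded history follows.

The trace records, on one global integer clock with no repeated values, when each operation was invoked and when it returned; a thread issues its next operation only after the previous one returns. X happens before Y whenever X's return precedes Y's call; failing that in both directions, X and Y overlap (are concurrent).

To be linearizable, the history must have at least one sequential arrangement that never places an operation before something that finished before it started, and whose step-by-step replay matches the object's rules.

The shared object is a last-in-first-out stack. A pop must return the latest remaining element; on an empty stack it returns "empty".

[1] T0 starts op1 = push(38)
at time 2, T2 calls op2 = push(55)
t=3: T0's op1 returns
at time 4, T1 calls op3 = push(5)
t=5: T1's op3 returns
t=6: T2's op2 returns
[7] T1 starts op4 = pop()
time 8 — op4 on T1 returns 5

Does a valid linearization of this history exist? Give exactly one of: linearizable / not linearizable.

one valid linearization: op1, op2, op3, op4
1. op1 push(38), leaving stack <38>
2. op2 push(55), leaving stack <38,55>
3. op3 push(5), leaving stack <38,55,5>
4. op4 pop() → 5, leaving stack <38,55>

linearizable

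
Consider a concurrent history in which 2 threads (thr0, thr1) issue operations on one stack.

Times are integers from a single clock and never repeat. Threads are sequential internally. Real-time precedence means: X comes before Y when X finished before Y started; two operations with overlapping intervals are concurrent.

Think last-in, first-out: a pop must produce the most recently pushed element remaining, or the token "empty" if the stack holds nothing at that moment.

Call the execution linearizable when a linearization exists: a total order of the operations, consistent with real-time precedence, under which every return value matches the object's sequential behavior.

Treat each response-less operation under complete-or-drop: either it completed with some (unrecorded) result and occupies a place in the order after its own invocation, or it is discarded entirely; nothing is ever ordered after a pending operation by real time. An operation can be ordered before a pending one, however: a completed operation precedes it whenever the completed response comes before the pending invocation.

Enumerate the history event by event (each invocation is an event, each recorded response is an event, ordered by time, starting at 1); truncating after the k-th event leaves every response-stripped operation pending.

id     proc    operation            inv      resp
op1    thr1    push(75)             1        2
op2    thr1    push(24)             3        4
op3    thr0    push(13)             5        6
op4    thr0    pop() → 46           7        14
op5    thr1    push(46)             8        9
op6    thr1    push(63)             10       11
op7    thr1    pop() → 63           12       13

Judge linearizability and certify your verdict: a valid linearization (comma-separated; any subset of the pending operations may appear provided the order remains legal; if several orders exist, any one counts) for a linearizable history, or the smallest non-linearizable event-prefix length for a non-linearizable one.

linearizable — witness: op1, op2, op3, op5, op4, op6, op7

after step 1 (op1 push(75)): stack <75>
after step 2 (op2 push(24)): stack <75,24>
after step 3 (op3 push(13)): stack <75,24,13>
after step 4 (op5 push(46)): stack <75,24,13,46>
after step 5 (op4 pop() → 46): stack <75,24,13>
after step 6 (op6 push(63)): stack <75,24,13,63>
after step 7 (op7 pop() → 63): stack <75,24,13>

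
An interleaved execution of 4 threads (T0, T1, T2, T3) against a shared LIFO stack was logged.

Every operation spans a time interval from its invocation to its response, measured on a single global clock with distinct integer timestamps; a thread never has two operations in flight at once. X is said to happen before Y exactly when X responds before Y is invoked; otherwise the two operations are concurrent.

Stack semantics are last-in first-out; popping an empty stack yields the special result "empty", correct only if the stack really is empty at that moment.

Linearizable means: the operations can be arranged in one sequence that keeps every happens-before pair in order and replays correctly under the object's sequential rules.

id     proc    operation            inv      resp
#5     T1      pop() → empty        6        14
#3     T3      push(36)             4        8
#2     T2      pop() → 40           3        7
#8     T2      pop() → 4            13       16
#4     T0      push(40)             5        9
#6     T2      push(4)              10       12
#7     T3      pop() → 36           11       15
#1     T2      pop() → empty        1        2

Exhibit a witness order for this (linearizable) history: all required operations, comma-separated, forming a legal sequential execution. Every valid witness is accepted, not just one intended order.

#1, #3, #4, #2, #6, #8, #7, #5

1. #1 pop() → empty, leaving stack <>
2. #3 push(36), leaving stack <36>
3. #4 push(40), leaving stack <36,40>
4. #2 pop() → 40, leaving stack <36>
5. #6 push(4), leaving stack <36,4>
6. #8 pop() → 4, leaving stack <36>
7. #7 pop() → 36, leaving stack <>
8. #5 pop() → empty, leaving stack <>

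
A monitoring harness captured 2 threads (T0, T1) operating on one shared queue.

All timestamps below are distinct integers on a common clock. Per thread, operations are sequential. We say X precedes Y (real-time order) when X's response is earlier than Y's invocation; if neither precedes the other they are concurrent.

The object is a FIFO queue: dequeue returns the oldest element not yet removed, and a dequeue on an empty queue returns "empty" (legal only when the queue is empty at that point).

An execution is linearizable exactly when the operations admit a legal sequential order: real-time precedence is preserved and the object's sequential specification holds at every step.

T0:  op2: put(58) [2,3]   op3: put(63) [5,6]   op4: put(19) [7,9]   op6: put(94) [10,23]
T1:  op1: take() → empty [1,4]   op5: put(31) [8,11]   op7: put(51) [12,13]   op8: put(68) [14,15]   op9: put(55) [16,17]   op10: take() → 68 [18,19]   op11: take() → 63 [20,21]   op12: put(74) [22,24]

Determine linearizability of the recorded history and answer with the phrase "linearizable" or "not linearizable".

not linearizable

already the first 19 events (up to op10's response at time 19) admit no linearization; the first 18 still do
no legal order exists: 4 real-time-consistent candidates over 9 completed queue operations, all rejected
completion choices over the 1 pending operation (op6) were checked; none helps
e.g. op1, op2, op3, op4, op5, op7, op8, op9, op10 (pending dropped): illegal at step 9, since op10 take() → 68 cannot apply there
e.g. op1, op2, op3, op5, op4, op7, op8, op9, op10 (pending dropped): illegal at step 9, since op10 take() → 68 cannot apply there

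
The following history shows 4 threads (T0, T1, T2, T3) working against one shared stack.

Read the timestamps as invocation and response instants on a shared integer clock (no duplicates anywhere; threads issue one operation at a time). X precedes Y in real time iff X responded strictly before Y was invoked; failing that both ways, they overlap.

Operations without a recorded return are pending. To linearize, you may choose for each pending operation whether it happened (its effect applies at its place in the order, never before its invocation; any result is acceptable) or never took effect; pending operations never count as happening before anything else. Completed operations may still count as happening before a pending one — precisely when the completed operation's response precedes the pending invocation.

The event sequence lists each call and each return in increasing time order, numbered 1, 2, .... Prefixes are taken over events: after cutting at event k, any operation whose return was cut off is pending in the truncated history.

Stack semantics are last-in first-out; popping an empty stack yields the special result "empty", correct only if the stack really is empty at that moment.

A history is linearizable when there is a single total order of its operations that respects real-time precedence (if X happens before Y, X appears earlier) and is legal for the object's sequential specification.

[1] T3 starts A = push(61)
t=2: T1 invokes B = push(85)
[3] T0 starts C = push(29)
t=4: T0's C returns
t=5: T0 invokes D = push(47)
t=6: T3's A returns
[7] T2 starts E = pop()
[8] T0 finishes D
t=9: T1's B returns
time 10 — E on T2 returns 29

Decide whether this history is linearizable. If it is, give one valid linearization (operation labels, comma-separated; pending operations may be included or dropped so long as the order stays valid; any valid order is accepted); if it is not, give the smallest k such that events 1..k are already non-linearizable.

step 1: A push(61) — stack <61>
step 2: B push(85) — stack <61,85>
step 3: C push(29) — stack <61,85,29>
step 4: E pop() → 29 — stack <61,85>
step 5: D push(47) — stack <61,85,47>

linearizable — witness: A, B, C, E, D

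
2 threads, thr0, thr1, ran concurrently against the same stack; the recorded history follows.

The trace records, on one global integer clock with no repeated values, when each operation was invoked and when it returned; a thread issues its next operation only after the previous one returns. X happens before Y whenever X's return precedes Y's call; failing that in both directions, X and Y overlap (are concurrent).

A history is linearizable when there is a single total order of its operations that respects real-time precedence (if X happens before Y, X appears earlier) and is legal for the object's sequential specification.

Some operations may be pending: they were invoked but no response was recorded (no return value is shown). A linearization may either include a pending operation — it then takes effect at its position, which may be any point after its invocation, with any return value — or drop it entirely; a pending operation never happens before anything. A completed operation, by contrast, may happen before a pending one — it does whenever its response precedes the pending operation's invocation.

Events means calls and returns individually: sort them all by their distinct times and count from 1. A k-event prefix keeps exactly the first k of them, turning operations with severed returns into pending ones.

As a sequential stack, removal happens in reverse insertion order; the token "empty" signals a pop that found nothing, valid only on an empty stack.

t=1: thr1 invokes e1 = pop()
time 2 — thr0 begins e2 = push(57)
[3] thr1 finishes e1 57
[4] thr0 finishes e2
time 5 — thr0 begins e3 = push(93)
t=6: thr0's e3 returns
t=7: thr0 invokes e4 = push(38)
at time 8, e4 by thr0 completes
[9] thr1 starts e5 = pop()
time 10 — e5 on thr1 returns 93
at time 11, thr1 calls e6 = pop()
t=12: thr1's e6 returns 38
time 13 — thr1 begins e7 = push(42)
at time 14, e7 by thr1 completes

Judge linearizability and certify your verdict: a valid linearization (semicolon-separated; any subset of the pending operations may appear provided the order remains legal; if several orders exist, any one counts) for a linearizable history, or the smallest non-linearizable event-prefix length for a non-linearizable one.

not linearizable — minimal violating prefix: 10 events

cut after 9 events: linearizable; cut after 10 events (e5 responds, time 10): not linearizable
no legal order exists: 2 real-time-consistent candidates over 5 completed stack operations, all rejected
e.g. e1, e2, e3, e4, e5: illegal at step 1, since e1 pop() → 57 cannot apply there
e.g. e2, e1, e3, e4, e5: illegal at step 5, since e5 pop() → 93 cannot apply there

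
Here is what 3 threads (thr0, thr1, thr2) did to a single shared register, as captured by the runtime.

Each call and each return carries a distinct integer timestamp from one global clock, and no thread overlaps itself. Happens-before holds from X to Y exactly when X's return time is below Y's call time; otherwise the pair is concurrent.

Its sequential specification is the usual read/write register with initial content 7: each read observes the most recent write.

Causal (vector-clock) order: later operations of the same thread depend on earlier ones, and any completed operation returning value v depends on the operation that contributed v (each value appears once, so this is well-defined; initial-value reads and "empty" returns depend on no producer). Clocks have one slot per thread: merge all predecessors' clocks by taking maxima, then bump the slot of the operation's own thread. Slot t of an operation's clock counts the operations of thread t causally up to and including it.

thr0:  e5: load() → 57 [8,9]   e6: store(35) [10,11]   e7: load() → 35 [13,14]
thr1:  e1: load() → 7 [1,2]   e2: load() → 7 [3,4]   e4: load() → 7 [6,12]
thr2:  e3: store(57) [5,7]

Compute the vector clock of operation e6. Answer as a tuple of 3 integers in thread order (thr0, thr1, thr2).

(2, 0, 1)

VC(e3, invoked at 5): no causal predecessors; +1 on thr2 → (0, 0, 1)
VC(e1, invoked at 1): no causal predecessors; +1 on thr1 → (0, 1, 0)
VC(e2, invoked at 3): max of VC(e1)=(0, 1, 0), then +1 on thread thr1 → (0, 2, 0)
VC(e5, invoked at 8): max of VC(e3)=(0, 0, 1), then +1 on thread thr0 → (1, 0, 1)
VC(e4, invoked at 6): max of VC(e2)=(0, 2, 0), then +1 on thread thr1 → (0, 3, 0)
VC(e6, invoked at 10): max of VC(e5)=(1, 0, 1), then +1 on thread thr0 → (2, 0, 1)
VC(e7, invoked at 13): max of VC(e6)=(2, 0, 1), then +1 on thread thr0 → (3, 0, 1)
target: VC(e6) = (2, 0, 1)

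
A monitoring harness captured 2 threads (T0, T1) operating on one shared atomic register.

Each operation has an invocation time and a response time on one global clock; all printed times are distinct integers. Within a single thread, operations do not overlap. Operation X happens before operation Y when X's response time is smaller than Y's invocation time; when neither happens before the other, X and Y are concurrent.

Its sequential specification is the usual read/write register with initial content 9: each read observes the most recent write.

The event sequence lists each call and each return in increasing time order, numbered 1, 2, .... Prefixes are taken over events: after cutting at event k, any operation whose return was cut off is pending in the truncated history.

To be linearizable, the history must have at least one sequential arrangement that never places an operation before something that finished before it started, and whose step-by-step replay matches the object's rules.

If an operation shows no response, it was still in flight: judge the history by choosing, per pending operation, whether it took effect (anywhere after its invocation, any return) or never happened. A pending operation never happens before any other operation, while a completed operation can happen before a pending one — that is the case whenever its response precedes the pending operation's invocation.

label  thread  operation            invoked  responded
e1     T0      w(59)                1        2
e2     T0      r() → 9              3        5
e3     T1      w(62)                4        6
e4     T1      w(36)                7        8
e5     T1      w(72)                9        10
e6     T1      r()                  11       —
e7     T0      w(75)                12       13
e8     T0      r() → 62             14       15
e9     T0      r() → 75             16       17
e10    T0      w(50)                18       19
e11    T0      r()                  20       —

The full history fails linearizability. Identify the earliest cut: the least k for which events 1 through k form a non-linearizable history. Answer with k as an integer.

one valid order for events 1..4 is e1:
step 1: e1 w(59) — value 59
once event 5 joins (e2's response, time 5), exhaustive search finds no witness
include/drop combinations of the 1 pending operation (e3) were all tried; none helps
one such order, e1, e2 (pending dropped), breaks at step 2 where e2 r() → 9 is illegal

5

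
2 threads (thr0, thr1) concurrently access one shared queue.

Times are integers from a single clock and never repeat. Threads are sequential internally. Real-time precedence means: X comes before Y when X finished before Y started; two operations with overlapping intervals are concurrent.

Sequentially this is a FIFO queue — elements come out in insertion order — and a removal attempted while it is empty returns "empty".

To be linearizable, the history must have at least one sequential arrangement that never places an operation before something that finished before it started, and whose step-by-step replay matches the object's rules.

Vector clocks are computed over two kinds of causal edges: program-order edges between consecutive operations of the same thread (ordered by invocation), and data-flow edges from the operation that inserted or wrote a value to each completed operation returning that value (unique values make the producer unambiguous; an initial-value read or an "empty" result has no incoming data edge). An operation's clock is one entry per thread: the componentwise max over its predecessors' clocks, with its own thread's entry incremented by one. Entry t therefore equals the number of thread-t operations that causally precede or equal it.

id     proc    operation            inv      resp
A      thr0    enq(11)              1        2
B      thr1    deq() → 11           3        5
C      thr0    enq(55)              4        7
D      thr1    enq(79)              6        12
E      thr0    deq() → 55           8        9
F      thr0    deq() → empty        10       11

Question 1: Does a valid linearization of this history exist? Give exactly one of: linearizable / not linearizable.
linearizable

a witness: A, B, C, E, F, D
step 1: A enq(11) — queue <11>
step 2: B deq() → 11 — queue <>
step 3: C enq(55) — queue <55>
step 4: E deq() → 55 — queue <>
step 5: F deq() → empty — queue <>
step 6: D enq(79) — queue <79>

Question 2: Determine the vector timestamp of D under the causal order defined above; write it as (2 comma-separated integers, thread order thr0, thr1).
Answer: (1, 2)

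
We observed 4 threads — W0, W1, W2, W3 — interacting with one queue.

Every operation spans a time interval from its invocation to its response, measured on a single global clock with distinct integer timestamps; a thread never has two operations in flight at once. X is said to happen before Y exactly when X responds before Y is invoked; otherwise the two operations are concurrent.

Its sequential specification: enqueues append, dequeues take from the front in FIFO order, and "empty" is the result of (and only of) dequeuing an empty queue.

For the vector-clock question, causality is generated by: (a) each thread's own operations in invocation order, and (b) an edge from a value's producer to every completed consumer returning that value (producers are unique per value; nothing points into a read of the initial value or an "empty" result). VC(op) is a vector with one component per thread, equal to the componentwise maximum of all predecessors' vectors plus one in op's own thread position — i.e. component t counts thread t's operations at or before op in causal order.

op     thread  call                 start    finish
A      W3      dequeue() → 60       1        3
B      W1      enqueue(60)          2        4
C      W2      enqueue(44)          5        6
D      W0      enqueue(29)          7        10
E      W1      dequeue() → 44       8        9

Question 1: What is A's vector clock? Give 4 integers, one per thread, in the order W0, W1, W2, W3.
Answer: (0, 1, 0, 1)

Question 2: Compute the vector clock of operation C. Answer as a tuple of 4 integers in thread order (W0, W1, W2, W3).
Answer: (0, 0, 1, 0)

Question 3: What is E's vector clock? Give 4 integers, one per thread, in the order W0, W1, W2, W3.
Answer: (0, 2, 1, 0)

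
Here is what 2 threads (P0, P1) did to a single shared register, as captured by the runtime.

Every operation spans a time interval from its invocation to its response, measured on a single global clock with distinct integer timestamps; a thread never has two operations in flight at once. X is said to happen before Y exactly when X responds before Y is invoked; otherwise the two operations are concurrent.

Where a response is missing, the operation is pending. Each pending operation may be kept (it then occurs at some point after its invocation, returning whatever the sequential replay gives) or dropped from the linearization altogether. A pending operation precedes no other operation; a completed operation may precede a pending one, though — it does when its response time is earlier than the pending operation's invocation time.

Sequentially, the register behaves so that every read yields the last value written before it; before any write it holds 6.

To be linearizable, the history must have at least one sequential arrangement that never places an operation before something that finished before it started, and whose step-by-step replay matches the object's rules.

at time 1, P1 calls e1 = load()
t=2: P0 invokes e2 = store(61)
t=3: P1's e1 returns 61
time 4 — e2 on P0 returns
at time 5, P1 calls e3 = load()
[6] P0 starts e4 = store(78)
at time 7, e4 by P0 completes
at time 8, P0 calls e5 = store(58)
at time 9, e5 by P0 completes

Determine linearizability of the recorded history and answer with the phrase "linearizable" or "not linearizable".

linearizable

one valid linearization: e2, e1, e3, e4, e5
after step 1 (e2 store(61)): value 61
after step 2 (e1 load() → 61): value 61
after step 3 (e3 load() (pending, included)): value 61
after step 4 (e4 store(78)): value 78
after step 5 (e5 store(58)): value 58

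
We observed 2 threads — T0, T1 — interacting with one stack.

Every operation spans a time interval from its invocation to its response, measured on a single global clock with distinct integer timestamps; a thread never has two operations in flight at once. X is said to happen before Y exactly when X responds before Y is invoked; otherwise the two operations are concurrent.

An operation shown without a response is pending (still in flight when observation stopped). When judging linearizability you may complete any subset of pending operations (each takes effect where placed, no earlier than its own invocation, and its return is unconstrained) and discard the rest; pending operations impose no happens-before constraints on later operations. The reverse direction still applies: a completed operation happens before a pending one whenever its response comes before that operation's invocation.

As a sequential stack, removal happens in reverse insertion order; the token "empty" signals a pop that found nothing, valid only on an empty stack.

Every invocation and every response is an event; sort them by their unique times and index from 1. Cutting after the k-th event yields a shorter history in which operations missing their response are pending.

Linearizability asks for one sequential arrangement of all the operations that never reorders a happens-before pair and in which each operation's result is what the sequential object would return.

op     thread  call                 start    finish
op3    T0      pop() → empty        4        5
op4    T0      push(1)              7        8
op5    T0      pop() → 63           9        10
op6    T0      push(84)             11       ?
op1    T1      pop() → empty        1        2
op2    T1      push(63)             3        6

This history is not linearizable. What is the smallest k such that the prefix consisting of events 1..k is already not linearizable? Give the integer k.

10

events 1..9 are still linearizable — one witness is op1, op3, op2, op4:
after step 1 (op1 pop() → empty): stack <>
after step 2 (op3 pop() → empty): stack <>
after step 3 (op2 push(63)): stack <63>
after step 4 (op4 push(1)): stack <63,1>
include event 10 — op5 responding at 10 — and every candidate order breaks
one such order, op1, op2, op3, op4, op5, breaks at step 3 where op3 pop() → empty is illegal
one such order, op1, op3, op2, op4, op5, breaks at step 5 where op5 pop() → 63 is illegal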